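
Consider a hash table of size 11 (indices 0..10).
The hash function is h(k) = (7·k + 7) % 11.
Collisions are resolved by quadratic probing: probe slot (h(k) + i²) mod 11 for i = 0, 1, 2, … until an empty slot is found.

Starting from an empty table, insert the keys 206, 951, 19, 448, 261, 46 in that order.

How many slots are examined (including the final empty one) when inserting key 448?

206: h=8 → slot 8
951: h=9 → slot 9
19: h=8, probe 8,9,1 → slot 1
448: h=8, probe 8,9,1,6 → slot 6
261: h=8, probe 8,9,1,6,2 → slot 2
46: h=10 → slot 10
Table: [-, 19, 261, -, -, -, 448, -, 206, 951, 46]

4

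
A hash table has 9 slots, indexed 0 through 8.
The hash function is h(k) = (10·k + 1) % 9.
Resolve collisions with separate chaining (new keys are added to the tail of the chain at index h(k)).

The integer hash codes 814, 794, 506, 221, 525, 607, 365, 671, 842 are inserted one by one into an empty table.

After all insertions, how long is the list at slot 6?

Insert 814: h=5, bucket 5 empty → new chain.
Insert 794: h=3, bucket 3 empty → new chain.
Insert 506: h=3, bucket 3 nonempty → append to chain.
Insert 221: h=6, bucket 6 empty → new chain.
Insert 525: h=4, bucket 4 empty → new chain.
Insert 607: h=5, bucket 5 nonempty → append to chain.
Insert 365: h=6, bucket 6 nonempty → append to chain.
Insert 671: h=6, bucket 6 nonempty → append to chain.
Insert 842: h=6, bucket 6 nonempty → append to chain.
Final buckets:
0: .
1: .
2: .
3: 794 -> 506
4: 525
5: 814 -> 607
6: 221 -> 365 -> 671 -> 842
7: .
8: .

4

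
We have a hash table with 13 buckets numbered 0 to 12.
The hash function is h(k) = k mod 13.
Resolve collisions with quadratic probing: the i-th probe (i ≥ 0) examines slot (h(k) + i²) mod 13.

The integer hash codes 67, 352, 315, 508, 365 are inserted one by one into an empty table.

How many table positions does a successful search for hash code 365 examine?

67 hashes to 2; slot 2 is free → place at 2.
352 hashes to 1; slot 1 is free → place at 1.
315 hashes to 3; slot 3 is free → place at 3.
508 hashes to 1; 1,2 taken → place at 5.
365 hashes to 1; 1,2,5 taken → place at 10.
Table: [_, 352, 67, 315, _, 508, _, _, _, _, 365, _, _]
Lookup 365: h=1, probe 1,2,5,10 → found at 10.

4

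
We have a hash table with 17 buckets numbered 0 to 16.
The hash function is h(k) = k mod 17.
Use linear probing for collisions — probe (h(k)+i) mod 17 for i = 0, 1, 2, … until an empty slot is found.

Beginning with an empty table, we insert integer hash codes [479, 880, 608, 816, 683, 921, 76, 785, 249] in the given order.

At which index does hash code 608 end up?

479 hashes to 3; slot 3 is free → place at 3.
880 hashes to 13; slot 13 is free → place at 13.
608 hashes to 13; 13 taken → place at 14.
816 hashes to 0; slot 0 is free → place at 0.
683 hashes to 3; 3 taken → place at 4.
921 hashes to 3; 3,4 taken → place at 5.
76 hashes to 8; slot 8 is free → place at 8.
785 hashes to 3; 3,4,5 taken → place at 6.
249 hashes to 11; slot 11 is free → place at 11.
Table: [816, ., ., 479, 683, 921, 785, ., 76, ., ., 249, ., 880, 608, ., .]

14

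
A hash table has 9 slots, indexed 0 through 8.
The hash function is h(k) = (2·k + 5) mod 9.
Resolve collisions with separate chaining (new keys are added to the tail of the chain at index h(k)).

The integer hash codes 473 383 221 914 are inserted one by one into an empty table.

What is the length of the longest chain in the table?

473 → bucket 6
383 → bucket 6 (collision)
221 → bucket 6 (collision)
914 → bucket 6 (collision)
Final buckets:
0: .
1: .
2: .
3: .
4: .
5: .
6: 473 -> 383 -> 221 -> 914
7: .
8: .

4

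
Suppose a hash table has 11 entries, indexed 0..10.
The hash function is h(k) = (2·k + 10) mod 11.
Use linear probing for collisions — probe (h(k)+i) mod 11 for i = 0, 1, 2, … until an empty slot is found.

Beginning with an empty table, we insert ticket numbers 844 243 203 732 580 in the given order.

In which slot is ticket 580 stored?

Insert 844: h=4, slot 4 empty => index 4.
Insert 243: h=1, slot 1 empty => index 1.
Insert 203: h=9, slot 9 empty => index 9.
Insert 732: h=0, slot 0 empty => index 0.
Insert 580: h=4, slot 4 occupied => index 5.
Table: [732, 243, ∅, ∅, 844, 580, ∅, ∅, ∅, 203, ∅]

5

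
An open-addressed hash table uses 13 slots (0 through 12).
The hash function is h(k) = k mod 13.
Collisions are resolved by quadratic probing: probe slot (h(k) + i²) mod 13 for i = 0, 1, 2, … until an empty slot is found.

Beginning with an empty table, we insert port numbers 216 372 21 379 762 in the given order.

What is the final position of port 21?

Insert 216: h=8, slot 8 empty → index 8.
Insert 372: h=8, slot 8 occupied → index 9.
Insert 21: h=8, slots 8,9 occupied → index 12.
Insert 379: h=2, slot 2 empty → index 2.
Insert 762: h=8, slots 8,9,12 occupied → index 4.
Table: [—, —, 379, —, 762, —, —, —, 216, 372, —, —, 21]

12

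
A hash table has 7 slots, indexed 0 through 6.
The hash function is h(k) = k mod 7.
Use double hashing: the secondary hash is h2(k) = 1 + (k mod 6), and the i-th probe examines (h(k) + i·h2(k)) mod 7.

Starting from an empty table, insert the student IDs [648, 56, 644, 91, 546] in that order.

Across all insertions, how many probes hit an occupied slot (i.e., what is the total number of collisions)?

648 hashes to 4; slot 4 is free -> place at 4.
56 hashes to 0; slot 0 is free -> place at 0.
644 hashes to 0, h2=3; 0 taken -> place at 3.
91 hashes to 0, h2=2; 0 taken -> place at 2.
546 hashes to 0, h2=1; 0 taken -> place at 1.
Table: [56, 546, 91, 644, 648, ∅, ∅]

3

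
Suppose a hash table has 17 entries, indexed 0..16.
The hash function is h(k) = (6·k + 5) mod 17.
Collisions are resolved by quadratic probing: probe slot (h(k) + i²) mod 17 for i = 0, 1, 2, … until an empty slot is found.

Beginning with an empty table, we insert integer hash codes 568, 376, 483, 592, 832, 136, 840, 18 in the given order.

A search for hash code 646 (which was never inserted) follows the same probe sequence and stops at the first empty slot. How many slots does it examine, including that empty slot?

568 hashes to 13; slot 13 is free → place at 13.
376 hashes to 0; slot 0 is free → place at 0.
483 hashes to 13; 13 taken → place at 14.
592 hashes to 4; slot 4 is free → place at 4.
832 hashes to 16; slot 16 is free → place at 16.
136 hashes to 5; slot 5 is free → place at 5.
840 hashes to 13; 13,14,0,5 taken → place at 12.
18 hashes to 11; slot 11 is free → place at 11.
Table: [376, ∅, ∅, ∅, 592, 136, ∅, ∅, ∅, ∅, ∅, 18, 840, 568, 483, ∅, 832]
Lookup 646: h=5, probe 5,6 → slot 6 empty, not found.

2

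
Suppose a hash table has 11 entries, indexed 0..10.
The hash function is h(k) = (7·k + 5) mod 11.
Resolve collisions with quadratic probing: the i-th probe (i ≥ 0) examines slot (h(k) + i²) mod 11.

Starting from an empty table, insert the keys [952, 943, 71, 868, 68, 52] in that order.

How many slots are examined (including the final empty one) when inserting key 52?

3

952: h=3 => slot 3
943: h=6 => slot 6
71: h=7 => slot 7
868: h=9 => slot 9
68: h=8 => slot 8
52: h=6, probe 6,7,10 => slot 10
Table: [—, —, —, 952, —, —, 943, 71, 68, 868, 52]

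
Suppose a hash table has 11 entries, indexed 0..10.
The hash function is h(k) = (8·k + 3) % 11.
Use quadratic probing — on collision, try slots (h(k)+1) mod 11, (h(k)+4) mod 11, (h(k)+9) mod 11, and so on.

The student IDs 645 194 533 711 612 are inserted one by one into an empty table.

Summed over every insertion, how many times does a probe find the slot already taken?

6

Insert 645: h=4, slot 4 empty → index 4.
Insert 194: h=4, slot 4 occupied → index 5.
Insert 533: h=10, slot 10 empty → index 10.
Insert 711: h=4, slots 4,5 occupied → index 8.
Insert 612: h=4, slots 4,5,8 occupied → index 2.
Table: [., ., 612, ., 645, 194, ., ., 711, ., 533]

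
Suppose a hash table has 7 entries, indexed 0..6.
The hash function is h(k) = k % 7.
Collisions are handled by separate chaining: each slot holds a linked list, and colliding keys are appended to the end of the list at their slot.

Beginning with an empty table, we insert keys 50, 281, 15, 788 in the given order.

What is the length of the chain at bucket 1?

50 → bucket 1
281 → bucket 1 (collision)
15 → bucket 1 (collision)
788 → bucket 4
Final buckets:
0: _
1: 50 -> 281 -> 15
2: _
3: _
4: 788
5: _
6: _

3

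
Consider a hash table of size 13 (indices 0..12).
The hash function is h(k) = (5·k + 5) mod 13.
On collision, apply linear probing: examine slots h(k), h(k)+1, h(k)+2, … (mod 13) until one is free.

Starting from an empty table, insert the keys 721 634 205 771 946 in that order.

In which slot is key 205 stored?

4

721: h=9 => slot 9
634: h=3 => slot 3
205: h=3, probe 3,4 => slot 4
771: h=12 => slot 12
946: h=3, probe 3,4,5 => slot 5
Table: [-, -, -, 634, 205, 946, -, -, -, 721, -, -, 771]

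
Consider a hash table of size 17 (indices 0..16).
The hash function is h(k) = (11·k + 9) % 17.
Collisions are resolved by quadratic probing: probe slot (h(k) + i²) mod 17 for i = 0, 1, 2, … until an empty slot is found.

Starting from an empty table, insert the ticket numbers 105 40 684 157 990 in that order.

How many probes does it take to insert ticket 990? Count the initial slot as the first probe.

3

105: h=8 -> slot 8
40: h=7 -> slot 7
684: h=2 -> slot 2
157: h=2, probe 2,3 -> slot 3
990: h=2, probe 2,3,6 -> slot 6
Table: [., ., 684, 157, ., ., 990, 40, 105, ., ., ., ., ., ., ., .]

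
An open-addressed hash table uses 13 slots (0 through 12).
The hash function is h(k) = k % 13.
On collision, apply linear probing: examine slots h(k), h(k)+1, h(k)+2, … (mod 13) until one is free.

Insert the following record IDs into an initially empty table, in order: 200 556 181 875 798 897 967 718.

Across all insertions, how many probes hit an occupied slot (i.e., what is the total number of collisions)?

3

200 hashes to 5; slot 5 is free -> place at 5.
556 hashes to 10; slot 10 is free -> place at 10.
181 hashes to 12; slot 12 is free -> place at 12.
875 hashes to 4; slot 4 is free -> place at 4.
798 hashes to 5; 5 taken -> place at 6.
897 hashes to 0; slot 0 is free -> place at 0.
967 hashes to 5; 5,6 taken -> place at 7.
718 hashes to 3; slot 3 is free -> place at 3.
Table: [897, ∅, ∅, 718, 875, 200, 798, 967, ∅, ∅, 556, ∅, 181]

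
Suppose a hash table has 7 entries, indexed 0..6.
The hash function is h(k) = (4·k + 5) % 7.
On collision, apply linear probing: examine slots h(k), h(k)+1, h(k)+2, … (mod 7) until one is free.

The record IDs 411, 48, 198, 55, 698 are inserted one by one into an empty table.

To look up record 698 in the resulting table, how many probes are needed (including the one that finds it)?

411 hashes to 4; slot 4 is free => place at 4.
48 hashes to 1; slot 1 is free => place at 1.
198 hashes to 6; slot 6 is free => place at 6.
55 hashes to 1; 1 taken => place at 2.
698 hashes to 4; 4 taken => place at 5.
Table: [-, 48, 55, -, 411, 698, 198]
Lookup 698: h=4, probe 4,5 → found at 5.

2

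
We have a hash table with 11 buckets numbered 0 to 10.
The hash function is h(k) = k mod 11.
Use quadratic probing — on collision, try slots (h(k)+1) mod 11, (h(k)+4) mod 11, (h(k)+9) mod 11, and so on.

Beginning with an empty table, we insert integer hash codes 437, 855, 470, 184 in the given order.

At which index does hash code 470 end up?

1

Insert 437: h=8, slot 8 empty => index 8.
Insert 855: h=8, slot 8 occupied => index 9.
Insert 470: h=8, slots 8,9 occupied => index 1.
Insert 184: h=8, slots 8,9,1 occupied => index 6.
Table: [-, 470, -, -, -, -, 184, -, 437, 855, -]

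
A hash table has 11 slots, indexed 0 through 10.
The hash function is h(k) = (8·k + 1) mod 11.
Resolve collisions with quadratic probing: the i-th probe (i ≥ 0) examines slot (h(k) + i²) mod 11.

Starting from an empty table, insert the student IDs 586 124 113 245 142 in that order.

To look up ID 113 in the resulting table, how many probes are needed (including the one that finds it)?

3

586: h=3 -> slot 3
124: h=3, probe 3,4 -> slot 4
113: h=3, probe 3,4,7 -> slot 7
245: h=3, probe 3,4,7,1 -> slot 1
142: h=4, probe 4,5 -> slot 5
Table: [., 245, ., 586, 124, 142, ., 113, ., ., .]
Lookup 113: h=3, probe 3,4,7 → found at 7.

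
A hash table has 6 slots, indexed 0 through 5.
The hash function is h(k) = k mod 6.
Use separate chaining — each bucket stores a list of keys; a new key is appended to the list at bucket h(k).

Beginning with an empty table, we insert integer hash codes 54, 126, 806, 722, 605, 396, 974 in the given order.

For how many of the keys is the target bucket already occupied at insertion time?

Insert 54: h=0, bucket 0 empty -> new chain.
Insert 126: h=0, bucket 0 nonempty -> append to chain.
Insert 806: h=2, bucket 2 empty -> new chain.
Insert 722: h=2, bucket 2 nonempty -> append to chain.
Insert 605: h=5, bucket 5 empty -> new chain.
Insert 396: h=0, bucket 0 nonempty -> append to chain.
Insert 974: h=2, bucket 2 nonempty -> append to chain.
Final buckets:
0: 54 -> 126 -> 396
1: -
2: 806 -> 722 -> 974
3: -
4: -
5: 605

4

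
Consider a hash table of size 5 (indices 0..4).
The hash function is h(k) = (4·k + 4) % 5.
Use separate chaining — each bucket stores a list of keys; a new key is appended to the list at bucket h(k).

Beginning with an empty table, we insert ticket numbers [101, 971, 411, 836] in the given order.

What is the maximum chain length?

101 → bucket 3
971 → bucket 3 (collision)
411 → bucket 3 (collision)
836 → bucket 3 (collision)
Final buckets:
0: _
1: _
2: _
3: 101 -> 971 -> 411 -> 836
4: _

4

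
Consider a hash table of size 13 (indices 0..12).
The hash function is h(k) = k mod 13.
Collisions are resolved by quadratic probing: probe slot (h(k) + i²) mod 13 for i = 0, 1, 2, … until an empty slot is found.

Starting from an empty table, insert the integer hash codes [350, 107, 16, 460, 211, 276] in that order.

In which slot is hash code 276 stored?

6

Insert 350: h=12, slot 12 empty => index 12.
Insert 107: h=3, slot 3 empty => index 3.
Insert 16: h=3, slot 3 occupied => index 4.
Insert 460: h=5, slot 5 empty => index 5.
Insert 211: h=3, slots 3,4 occupied => index 7.
Insert 276: h=3, slots 3,4,7,12 occupied => index 6.
Table: [_, _, _, 107, 16, 460, 276, 211, _, _, _, _, 350]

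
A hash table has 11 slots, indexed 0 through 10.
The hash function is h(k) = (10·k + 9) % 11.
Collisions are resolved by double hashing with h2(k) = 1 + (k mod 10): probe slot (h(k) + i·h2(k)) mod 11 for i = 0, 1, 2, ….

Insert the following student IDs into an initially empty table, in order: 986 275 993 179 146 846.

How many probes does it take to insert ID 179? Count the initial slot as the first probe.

2

986: h=2 -> slot 2
275: h=9 -> slot 9
993: h=6 -> slot 6
179: h=6, h2=10, probe 6,5 -> slot 5
146: h=6, h2=7, probe 6,2,9,5,1 -> slot 1
846: h=10 -> slot 10
Table: [_, 146, 986, _, _, 179, 993, _, _, 275, 846]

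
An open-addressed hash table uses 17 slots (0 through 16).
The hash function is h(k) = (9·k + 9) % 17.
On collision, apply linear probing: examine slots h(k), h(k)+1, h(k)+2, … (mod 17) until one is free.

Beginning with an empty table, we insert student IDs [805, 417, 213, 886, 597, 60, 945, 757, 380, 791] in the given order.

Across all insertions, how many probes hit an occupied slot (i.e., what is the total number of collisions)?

805 hashes to 12; slot 12 is free -> place at 12.
417 hashes to 5; slot 5 is free -> place at 5.
213 hashes to 5; 5 taken -> place at 6.
886 hashes to 10; slot 10 is free -> place at 10.
597 hashes to 10; 10 taken -> place at 11.
60 hashes to 5; 5,6 taken -> place at 7.
945 hashes to 14; slot 14 is free -> place at 14.
757 hashes to 5; 5,6,7 taken -> place at 8.
380 hashes to 12; 12 taken -> place at 13.
791 hashes to 5; 5,6,7,8 taken -> place at 9.
Table: [., ., ., ., ., 417, 213, 60, 757, 791, 886, 597, 805, 380, 945, ., .]

12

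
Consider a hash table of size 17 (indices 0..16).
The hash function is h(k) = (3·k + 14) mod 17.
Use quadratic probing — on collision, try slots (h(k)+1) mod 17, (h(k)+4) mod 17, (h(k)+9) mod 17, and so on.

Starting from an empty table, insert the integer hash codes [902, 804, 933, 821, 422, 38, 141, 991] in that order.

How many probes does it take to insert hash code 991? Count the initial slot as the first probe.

902: h=0 => slot 0
804: h=12 => slot 12
933: h=8 => slot 8
821: h=12, probe 12,13 => slot 13
422: h=5 => slot 5
38: h=9 => slot 9
141: h=12, probe 12,13,16 => slot 16
991: h=12, probe 12,13,16,4 => slot 4
Table: [902, ∅, ∅, ∅, 991, 422, ∅, ∅, 933, 38, ∅, ∅, 804, 821, ∅, ∅, 141]

4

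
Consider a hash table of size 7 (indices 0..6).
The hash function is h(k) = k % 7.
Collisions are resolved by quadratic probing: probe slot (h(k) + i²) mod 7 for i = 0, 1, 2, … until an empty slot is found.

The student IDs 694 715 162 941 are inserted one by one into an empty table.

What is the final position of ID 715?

2

694 hashes to 1; slot 1 is free -> place at 1.
715 hashes to 1; 1 taken -> place at 2.
162 hashes to 1; 1,2 taken -> place at 5.
941 hashes to 3; slot 3 is free -> place at 3.
Table: [-, 694, 715, 941, -, 162, -]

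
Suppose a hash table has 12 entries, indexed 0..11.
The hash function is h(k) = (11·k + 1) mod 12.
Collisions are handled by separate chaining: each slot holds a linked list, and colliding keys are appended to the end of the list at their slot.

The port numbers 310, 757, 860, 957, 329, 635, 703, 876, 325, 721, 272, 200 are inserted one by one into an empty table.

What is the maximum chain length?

3

Insert 310: h=3, bucket 3 empty -> new chain.
Insert 757: h=0, bucket 0 empty -> new chain.
Insert 860: h=5, bucket 5 empty -> new chain.
Insert 957: h=4, bucket 4 empty -> new chain.
Insert 329: h=8, bucket 8 empty -> new chain.
Insert 635: h=2, bucket 2 empty -> new chain.
Insert 703: h=6, bucket 6 empty -> new chain.
Insert 876: h=1, bucket 1 empty -> new chain.
Insert 325: h=0, bucket 0 nonempty -> append to chain.
Insert 721: h=0, bucket 0 nonempty -> append to chain.
Insert 272: h=5, bucket 5 nonempty -> append to chain.
Insert 200: h=5, bucket 5 nonempty -> append to chain.
Final buckets:
0: 757 -> 325 -> 721
1: 876
2: 635
3: 310
4: 957
5: 860 -> 272 -> 200
6: 703
7: .
8: 329
9: .
10: .
11: .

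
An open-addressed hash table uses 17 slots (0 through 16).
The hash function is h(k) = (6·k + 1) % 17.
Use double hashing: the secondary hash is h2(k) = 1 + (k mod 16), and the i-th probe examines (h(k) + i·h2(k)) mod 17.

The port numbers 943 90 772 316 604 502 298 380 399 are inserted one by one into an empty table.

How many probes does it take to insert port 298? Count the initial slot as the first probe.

943: h=15 → slot 15
90: h=14 → slot 14
772: h=9 → slot 9
316: h=10 → slot 10
604: h=4 → slot 4
502: h=4, h2=7, probe 4,11 → slot 11
298: h=4, h2=11, probe 4,15,9,3 → slot 3
380: h=3, h2=13, probe 3,16 → slot 16
399: h=15, h2=16, probe 15,14,13 → slot 13
Table: [_, _, _, 298, 604, _, _, _, _, 772, 316, 502, _, 399, 90, 943, 380]

4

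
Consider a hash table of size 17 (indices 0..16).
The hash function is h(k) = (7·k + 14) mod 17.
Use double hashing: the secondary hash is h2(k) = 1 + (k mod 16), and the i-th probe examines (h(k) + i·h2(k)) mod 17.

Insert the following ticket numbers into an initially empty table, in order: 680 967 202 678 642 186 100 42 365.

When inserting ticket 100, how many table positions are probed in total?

2

680 hashes to 14; slot 14 is free -> place at 14.
967 hashes to 0; slot 0 is free -> place at 0.
202 hashes to 0, h2=11; 0 taken -> place at 11.
678 hashes to 0, h2=7; 0 taken -> place at 7.
642 hashes to 3; slot 3 is free -> place at 3.
186 hashes to 7, h2=11; 7 taken -> place at 1.
100 hashes to 0, h2=5; 0 taken -> place at 5.
42 hashes to 2; slot 2 is free -> place at 2.
365 hashes to 2, h2=14; 2 taken -> place at 16.
Table: [967, 186, 42, 642, ∅, 100, ∅, 678, ∅, ∅, ∅, 202, ∅, ∅, 680, ∅, 365]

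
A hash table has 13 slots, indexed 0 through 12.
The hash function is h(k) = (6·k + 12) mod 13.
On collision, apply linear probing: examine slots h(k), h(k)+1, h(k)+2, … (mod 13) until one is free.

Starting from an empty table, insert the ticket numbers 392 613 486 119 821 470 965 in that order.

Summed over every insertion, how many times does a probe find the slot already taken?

10

392 hashes to 11; slot 11 is free => place at 11.
613 hashes to 11; 11 taken => place at 12.
486 hashes to 3; slot 3 is free => place at 3.
119 hashes to 11; 11,12 taken => place at 0.
821 hashes to 11; 11,12,0 taken => place at 1.
470 hashes to 11; 11,12,0,1 taken => place at 2.
965 hashes to 4; slot 4 is free => place at 4.
Table: [119, 821, 470, 486, 965, —, —, —, —, —, —, 392, 613]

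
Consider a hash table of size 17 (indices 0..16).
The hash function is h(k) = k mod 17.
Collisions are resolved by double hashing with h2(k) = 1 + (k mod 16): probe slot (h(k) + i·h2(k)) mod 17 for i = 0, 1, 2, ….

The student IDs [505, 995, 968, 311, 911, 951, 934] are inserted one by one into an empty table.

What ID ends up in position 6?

934

505 hashes to 12; slot 12 is free => place at 12.
995 hashes to 9; slot 9 is free => place at 9.
968 hashes to 16; slot 16 is free => place at 16.
311 hashes to 5; slot 5 is free => place at 5.
911 hashes to 10; slot 10 is free => place at 10.
951 hashes to 16, h2=8; 16 taken => place at 7.
934 hashes to 16, h2=7; 16 taken => place at 6.
Table: [-, -, -, -, -, 311, 934, 951, -, 995, 911, -, 505, -, -, -, 968]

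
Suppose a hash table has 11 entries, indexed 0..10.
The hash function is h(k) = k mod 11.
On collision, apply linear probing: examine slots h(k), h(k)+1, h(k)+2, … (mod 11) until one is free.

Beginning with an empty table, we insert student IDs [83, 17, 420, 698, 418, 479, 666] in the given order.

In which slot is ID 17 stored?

Insert 83: h=6, slot 6 empty → index 6.
Insert 17: h=6, slot 6 occupied → index 7.
Insert 420: h=2, slot 2 empty → index 2.
Insert 698: h=5, slot 5 empty → index 5.
Insert 418: h=0, slot 0 empty → index 0.
Insert 479: h=6, slots 6,7 occupied → index 8.
Insert 666: h=6, slots 6,7,8 occupied → index 9.
Table: [418, —, 420, —, —, 698, 83, 17, 479, 666, —]

7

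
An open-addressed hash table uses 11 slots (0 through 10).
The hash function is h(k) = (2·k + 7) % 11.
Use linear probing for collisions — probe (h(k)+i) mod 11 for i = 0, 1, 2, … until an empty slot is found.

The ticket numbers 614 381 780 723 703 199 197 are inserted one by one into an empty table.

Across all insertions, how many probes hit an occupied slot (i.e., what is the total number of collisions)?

3

614: h=3 → slot 3
381: h=10 → slot 10
780: h=5 → slot 5
723: h=1 → slot 1
703: h=5, probe 5,6 → slot 6
199: h=9 → slot 9
197: h=5, probe 5,6,7 → slot 7
Table: [-, 723, -, 614, -, 780, 703, 197, -, 199, 381]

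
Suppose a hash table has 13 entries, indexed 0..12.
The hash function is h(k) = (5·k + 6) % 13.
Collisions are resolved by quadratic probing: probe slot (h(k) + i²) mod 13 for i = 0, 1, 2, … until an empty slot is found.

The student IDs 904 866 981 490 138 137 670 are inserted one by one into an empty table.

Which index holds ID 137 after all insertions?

3

Insert 904: h=2, slot 2 empty → index 2.
Insert 866: h=7, slot 7 empty → index 7.
Insert 981: h=10, slot 10 empty → index 10.
Insert 490: h=12, slot 12 empty → index 12.
Insert 138: h=7, slot 7 occupied → index 8.
Insert 137: h=2, slot 2 occupied → index 3.
Insert 670: h=2, slots 2,3 occupied → index 6.
Table: [-, -, 904, 137, -, -, 670, 866, 138, -, 981, -, 490]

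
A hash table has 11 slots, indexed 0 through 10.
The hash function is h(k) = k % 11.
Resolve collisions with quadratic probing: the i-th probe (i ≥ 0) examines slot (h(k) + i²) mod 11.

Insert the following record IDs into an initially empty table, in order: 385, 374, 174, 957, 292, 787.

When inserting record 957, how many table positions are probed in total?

3

385 hashes to 0; slot 0 is free → place at 0.
374 hashes to 0; 0 taken → place at 1.
174 hashes to 9; slot 9 is free → place at 9.
957 hashes to 0; 0,1 taken → place at 4.
292 hashes to 6; slot 6 is free → place at 6.
787 hashes to 6; 6 taken → place at 7.
Table: [385, 374, ., ., 957, ., 292, 787, ., 174, .]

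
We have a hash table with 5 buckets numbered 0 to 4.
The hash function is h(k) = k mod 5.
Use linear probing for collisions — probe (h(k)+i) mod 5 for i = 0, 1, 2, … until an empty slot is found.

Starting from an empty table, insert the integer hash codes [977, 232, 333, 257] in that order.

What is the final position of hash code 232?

Insert 977: h=2, slot 2 empty => index 2.
Insert 232: h=2, slot 2 occupied => index 3.
Insert 333: h=3, slot 3 occupied => index 4.
Insert 257: h=2, slots 2,3,4 occupied => index 0.
Table: [257, ., 977, 232, 333]

3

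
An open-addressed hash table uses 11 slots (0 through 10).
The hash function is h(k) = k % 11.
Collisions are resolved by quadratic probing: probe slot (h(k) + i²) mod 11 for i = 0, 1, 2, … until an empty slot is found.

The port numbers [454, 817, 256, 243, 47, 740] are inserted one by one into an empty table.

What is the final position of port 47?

454 hashes to 3; slot 3 is free => place at 3.
817 hashes to 3; 3 taken => place at 4.
256 hashes to 3; 3,4 taken => place at 7.
243 hashes to 1; slot 1 is free => place at 1.
47 hashes to 3; 3,4,7,1 taken => place at 8.
740 hashes to 3; 3,4,7,1,8 taken => place at 6.
Table: [∅, 243, ∅, 454, 817, ∅, 740, 256, 47, ∅, ∅]

8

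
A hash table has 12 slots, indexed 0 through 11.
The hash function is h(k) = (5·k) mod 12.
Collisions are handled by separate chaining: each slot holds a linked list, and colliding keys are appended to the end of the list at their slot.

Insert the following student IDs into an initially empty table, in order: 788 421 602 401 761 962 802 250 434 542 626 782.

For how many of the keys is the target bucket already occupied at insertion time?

7

Insert 788: h=4, bucket 4 empty → new chain.
Insert 421: h=5, bucket 5 empty → new chain.
Insert 602: h=10, bucket 10 empty → new chain.
Insert 401: h=1, bucket 1 empty → new chain.
Insert 761: h=1, bucket 1 nonempty → append to chain.
Insert 962: h=10, bucket 10 nonempty → append to chain.
Insert 802: h=2, bucket 2 empty → new chain.
Insert 250: h=2, bucket 2 nonempty → append to chain.
Insert 434: h=10, bucket 10 nonempty → append to chain.
Insert 542: h=10, bucket 10 nonempty → append to chain.
Insert 626: h=10, bucket 10 nonempty → append to chain.
Insert 782: h=10, bucket 10 nonempty → append to chain.
Final buckets:
0: _
1: 401 -> 761
2: 802 -> 250
3: _
4: 788
5: 421
6: _
7: _
8: _
9: _
10: 602 -> 962 -> 434 -> 542 -> 626 -> 782
11: _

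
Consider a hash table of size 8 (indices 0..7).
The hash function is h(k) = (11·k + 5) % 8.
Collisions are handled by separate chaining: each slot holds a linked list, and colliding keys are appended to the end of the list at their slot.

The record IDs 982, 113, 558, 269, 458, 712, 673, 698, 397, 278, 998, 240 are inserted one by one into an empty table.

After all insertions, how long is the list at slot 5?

2

Insert 982: h=7, bucket 7 empty → new chain.
Insert 113: h=0, bucket 0 empty → new chain.
Insert 558: h=7, bucket 7 nonempty → append to chain.
Insert 269: h=4, bucket 4 empty → new chain.
Insert 458: h=3, bucket 3 empty → new chain.
Insert 712: h=5, bucket 5 empty → new chain.
Insert 673: h=0, bucket 0 nonempty → append to chain.
Insert 698: h=3, bucket 3 nonempty → append to chain.
Insert 397: h=4, bucket 4 nonempty → append to chain.
Insert 278: h=7, bucket 7 nonempty → append to chain.
Insert 998: h=7, bucket 7 nonempty → append to chain.
Insert 240: h=5, bucket 5 nonempty → append to chain.
Final buckets:
0: 113 -> 673
1: -
2: -
3: 458 -> 698
4: 269 -> 397
5: 712 -> 240
6: -
7: 982 -> 558 -> 278 -> 998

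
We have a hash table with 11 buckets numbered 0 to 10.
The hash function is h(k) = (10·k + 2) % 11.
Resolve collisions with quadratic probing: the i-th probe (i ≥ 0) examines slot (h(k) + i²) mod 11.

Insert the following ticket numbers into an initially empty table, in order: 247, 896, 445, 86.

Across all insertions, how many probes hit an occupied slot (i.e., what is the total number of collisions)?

Insert 247: h=8, slot 8 empty => index 8.
Insert 896: h=8, slot 8 occupied => index 9.
Insert 445: h=8, slots 8,9 occupied => index 1.
Insert 86: h=4, slot 4 empty => index 4.
Table: [—, 445, —, —, 86, —, —, —, 247, 896, —]

3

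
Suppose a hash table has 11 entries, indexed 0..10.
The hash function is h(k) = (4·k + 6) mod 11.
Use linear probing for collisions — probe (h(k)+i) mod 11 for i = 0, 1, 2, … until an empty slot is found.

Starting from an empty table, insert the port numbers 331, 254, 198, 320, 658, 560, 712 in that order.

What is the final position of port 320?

1

Insert 331: h=10, slot 10 empty => index 10.
Insert 254: h=10, slot 10 occupied => index 0.
Insert 198: h=6, slot 6 empty => index 6.
Insert 320: h=10, slots 10,0 occupied => index 1.
Insert 658: h=9, slot 9 empty => index 9.
Insert 560: h=2, slot 2 empty => index 2.
Insert 712: h=5, slot 5 empty => index 5.
Table: [254, 320, 560, ∅, ∅, 712, 198, ∅, ∅, 658, 331]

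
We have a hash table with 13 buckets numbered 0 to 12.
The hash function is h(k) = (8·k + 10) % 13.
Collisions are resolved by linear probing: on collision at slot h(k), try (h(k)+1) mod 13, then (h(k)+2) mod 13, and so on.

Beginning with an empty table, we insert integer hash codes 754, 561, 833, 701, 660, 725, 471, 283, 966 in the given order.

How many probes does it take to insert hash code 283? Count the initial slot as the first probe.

754 hashes to 10; slot 10 is free => place at 10.
561 hashes to 0; slot 0 is free => place at 0.
833 hashes to 5; slot 5 is free => place at 5.
701 hashes to 2; slot 2 is free => place at 2.
660 hashes to 12; slot 12 is free => place at 12.
725 hashes to 12; 12,0 taken => place at 1.
471 hashes to 8; slot 8 is free => place at 8.
283 hashes to 12; 12,0,1,2 taken => place at 3.
966 hashes to 3; 3 taken => place at 4.
Table: [561, 725, 701, 283, 966, 833, —, —, 471, —, 754, —, 660]

5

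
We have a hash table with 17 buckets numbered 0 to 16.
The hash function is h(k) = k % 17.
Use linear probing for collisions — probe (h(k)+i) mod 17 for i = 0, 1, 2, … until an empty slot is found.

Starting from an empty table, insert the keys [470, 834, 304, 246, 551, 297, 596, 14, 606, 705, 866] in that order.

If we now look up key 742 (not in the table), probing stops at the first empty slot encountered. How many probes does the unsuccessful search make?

3

470 hashes to 11; slot 11 is free → place at 11.
834 hashes to 1; slot 1 is free → place at 1.
304 hashes to 15; slot 15 is free → place at 15.
246 hashes to 8; slot 8 is free → place at 8.
551 hashes to 7; slot 7 is free → place at 7.
297 hashes to 8; 8 taken → place at 9.
596 hashes to 1; 1 taken → place at 2.
14 hashes to 14; slot 14 is free → place at 14.
606 hashes to 11; 11 taken → place at 12.
705 hashes to 8; 8,9 taken → place at 10.
866 hashes to 16; slot 16 is free → place at 16.
Table: [_, 834, 596, _, _, _, _, 551, 246, 297, 705, 470, 606, _, 14, 304, 866]
Lookup 742: h=11, probe 11,12,13 → slot 13 empty, not found.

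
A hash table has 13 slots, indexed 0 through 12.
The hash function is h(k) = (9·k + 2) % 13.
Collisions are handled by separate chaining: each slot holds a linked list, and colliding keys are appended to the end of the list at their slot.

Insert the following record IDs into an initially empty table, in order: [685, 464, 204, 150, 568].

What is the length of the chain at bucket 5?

4

685 → bucket 5
464 → bucket 5 (collision)
204 → bucket 5 (collision)
150 → bucket 0
568 → bucket 5 (collision)
Final buckets:
0: 150
1: .
2: .
3: .
4: .
5: 685 -> 464 -> 204 -> 568
6: .
7: .
8: .
9: .
10: .
11: .
12: .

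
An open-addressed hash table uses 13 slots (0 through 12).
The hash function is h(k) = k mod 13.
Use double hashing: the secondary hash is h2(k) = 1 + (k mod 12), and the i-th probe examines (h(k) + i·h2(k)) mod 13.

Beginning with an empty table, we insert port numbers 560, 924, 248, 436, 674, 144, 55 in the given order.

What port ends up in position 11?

674

560: h=1 → slot 1
924: h=1, h2=1, probe 1,2 → slot 2
248: h=1, h2=9, probe 1,10 → slot 10
436: h=7 → slot 7
674: h=11 → slot 11
144: h=1, h2=1, probe 1,2,3 → slot 3
55: h=3, h2=8, probe 3,11,6 → slot 6
Table: [-, 560, 924, 144, -, -, 55, 436, -, -, 248, 674, -]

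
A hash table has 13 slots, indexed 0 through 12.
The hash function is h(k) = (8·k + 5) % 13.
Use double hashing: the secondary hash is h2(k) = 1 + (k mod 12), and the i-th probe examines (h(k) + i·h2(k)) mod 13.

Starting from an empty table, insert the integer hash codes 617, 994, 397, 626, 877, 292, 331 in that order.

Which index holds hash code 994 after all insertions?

617 hashes to 1; slot 1 is free → place at 1.
994 hashes to 1, h2=11; 1 taken → place at 12.
397 hashes to 9; slot 9 is free → place at 9.
626 hashes to 8; slot 8 is free → place at 8.
877 hashes to 1, h2=2; 1 taken → place at 3.
292 hashes to 1, h2=5; 1 taken → place at 6.
331 hashes to 1, h2=8; 1,9 taken → place at 4.
Table: [∅, 617, ∅, 877, 331, ∅, 292, ∅, 626, 397, ∅, ∅, 994]

12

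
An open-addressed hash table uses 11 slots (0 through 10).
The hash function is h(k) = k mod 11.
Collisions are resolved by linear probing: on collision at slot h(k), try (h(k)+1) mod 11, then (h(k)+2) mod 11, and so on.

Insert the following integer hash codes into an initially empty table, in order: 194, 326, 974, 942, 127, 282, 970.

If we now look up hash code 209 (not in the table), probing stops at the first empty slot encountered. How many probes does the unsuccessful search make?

2

194 hashes to 7; slot 7 is free -> place at 7.
326 hashes to 7; 7 taken -> place at 8.
974 hashes to 6; slot 6 is free -> place at 6.
942 hashes to 7; 7,8 taken -> place at 9.
127 hashes to 6; 6,7,8,9 taken -> place at 10.
282 hashes to 7; 7,8,9,10 taken -> place at 0.
970 hashes to 2; slot 2 is free -> place at 2.
Table: [282, _, 970, _, _, _, 974, 194, 326, 942, 127]
Lookup 209: h=0, probe 0,1 → slot 1 empty, not found.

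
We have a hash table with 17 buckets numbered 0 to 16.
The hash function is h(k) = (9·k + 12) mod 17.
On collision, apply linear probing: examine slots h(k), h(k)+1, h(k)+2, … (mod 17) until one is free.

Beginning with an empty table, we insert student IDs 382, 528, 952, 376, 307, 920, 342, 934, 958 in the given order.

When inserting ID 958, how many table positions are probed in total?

Insert 382: h=16, slot 16 empty → index 16.
Insert 528: h=4, slot 4 empty → index 4.
Insert 952: h=12, slot 12 empty → index 12.
Insert 376: h=13, slot 13 empty → index 13.
Insert 307: h=4, slot 4 occupied → index 5.
Insert 920: h=13, slot 13 occupied → index 14.
Insert 342: h=13, slots 13,14 occupied → index 15.
Insert 934: h=3, slot 3 empty → index 3.
Insert 958: h=15, slots 15,16 occupied → index 0.
Table: [958, —, —, 934, 528, 307, —, —, —, —, —, —, 952, 376, 920, 342, 382]

3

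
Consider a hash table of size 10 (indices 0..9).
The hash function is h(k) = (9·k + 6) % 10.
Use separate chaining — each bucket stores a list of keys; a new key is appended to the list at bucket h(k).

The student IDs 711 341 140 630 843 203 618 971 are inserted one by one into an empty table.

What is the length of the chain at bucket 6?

Insert 711: h=5, bucket 5 empty -> new chain.
Insert 341: h=5, bucket 5 nonempty -> append to chain.
Insert 140: h=6, bucket 6 empty -> new chain.
Insert 630: h=6, bucket 6 nonempty -> append to chain.
Insert 843: h=3, bucket 3 empty -> new chain.
Insert 203: h=3, bucket 3 nonempty -> append to chain.
Insert 618: h=8, bucket 8 empty -> new chain.
Insert 971: h=5, bucket 5 nonempty -> append to chain.
Final buckets:
0: _
1: _
2: _
3: 843 -> 203
4: _
5: 711 -> 341 -> 971
6: 140 -> 630
7: _
8: 618
9: _

2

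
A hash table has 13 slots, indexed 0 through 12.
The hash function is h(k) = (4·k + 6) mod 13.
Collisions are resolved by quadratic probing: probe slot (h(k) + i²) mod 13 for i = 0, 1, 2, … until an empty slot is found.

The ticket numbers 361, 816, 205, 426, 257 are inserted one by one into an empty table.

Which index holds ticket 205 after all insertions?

11

361 hashes to 7; slot 7 is free → place at 7.
816 hashes to 7; 7 taken → place at 8.
205 hashes to 7; 7,8 taken → place at 11.
426 hashes to 7; 7,8,11 taken → place at 3.
257 hashes to 7; 7,8,11,3 taken → place at 10.
Table: [_, _, _, 426, _, _, _, 361, 816, _, 257, 205, _]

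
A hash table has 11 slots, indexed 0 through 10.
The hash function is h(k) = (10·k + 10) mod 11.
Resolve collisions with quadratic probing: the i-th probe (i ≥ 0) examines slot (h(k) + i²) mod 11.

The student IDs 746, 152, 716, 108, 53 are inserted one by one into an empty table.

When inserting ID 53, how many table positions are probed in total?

Insert 746: h=1, slot 1 empty -> index 1.
Insert 152: h=1, slot 1 occupied -> index 2.
Insert 716: h=9, slot 9 empty -> index 9.
Insert 108: h=1, slots 1,2 occupied -> index 5.
Insert 53: h=1, slots 1,2,5 occupied -> index 10.
Table: [_, 746, 152, _, _, 108, _, _, _, 716, 53]

4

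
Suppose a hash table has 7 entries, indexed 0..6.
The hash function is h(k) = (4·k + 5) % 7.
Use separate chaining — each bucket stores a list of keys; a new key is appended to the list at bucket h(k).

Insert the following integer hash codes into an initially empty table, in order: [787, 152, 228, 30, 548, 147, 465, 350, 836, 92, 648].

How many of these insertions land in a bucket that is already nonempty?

5

Insert 787: h=3, bucket 3 empty -> new chain.
Insert 152: h=4, bucket 4 empty -> new chain.
Insert 228: h=0, bucket 0 empty -> new chain.
Insert 30: h=6, bucket 6 empty -> new chain.
Insert 548: h=6, bucket 6 nonempty -> append to chain.
Insert 147: h=5, bucket 5 empty -> new chain.
Insert 465: h=3, bucket 3 nonempty -> append to chain.
Insert 350: h=5, bucket 5 nonempty -> append to chain.
Insert 836: h=3, bucket 3 nonempty -> append to chain.
Insert 92: h=2, bucket 2 empty -> new chain.
Insert 648: h=0, bucket 0 nonempty -> append to chain.
Final buckets:
0: 228 -> 648
1: -
2: 92
3: 787 -> 465 -> 836
4: 152
5: 147 -> 350
6: 30 -> 548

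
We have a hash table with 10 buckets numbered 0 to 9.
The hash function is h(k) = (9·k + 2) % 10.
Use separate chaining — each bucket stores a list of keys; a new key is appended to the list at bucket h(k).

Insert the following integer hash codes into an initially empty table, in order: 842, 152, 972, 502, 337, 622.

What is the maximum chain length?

5

Insert 842: h=0, bucket 0 empty -> new chain.
Insert 152: h=0, bucket 0 nonempty -> append to chain.
Insert 972: h=0, bucket 0 nonempty -> append to chain.
Insert 502: h=0, bucket 0 nonempty -> append to chain.
Insert 337: h=5, bucket 5 empty -> new chain.
Insert 622: h=0, bucket 0 nonempty -> append to chain.
Final buckets:
0: 842 -> 152 -> 972 -> 502 -> 622
1: —
2: —
3: —
4: —
5: 337
6: —
7: —
8: —
9: —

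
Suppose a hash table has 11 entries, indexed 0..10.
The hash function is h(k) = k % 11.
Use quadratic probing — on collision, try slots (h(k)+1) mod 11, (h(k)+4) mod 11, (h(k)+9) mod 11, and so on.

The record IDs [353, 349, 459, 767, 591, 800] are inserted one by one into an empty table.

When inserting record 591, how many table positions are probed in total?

5

Insert 353: h=1, slot 1 empty => index 1.
Insert 349: h=8, slot 8 empty => index 8.
Insert 459: h=8, slot 8 occupied => index 9.
Insert 767: h=8, slots 8,9,1 occupied => index 6.
Insert 591: h=8, slots 8,9,1,6 occupied => index 2.
Insert 800: h=8, slots 8,9,1,6,2 occupied => index 0.
Table: [800, 353, 591, —, —, —, 767, —, 349, 459, —]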